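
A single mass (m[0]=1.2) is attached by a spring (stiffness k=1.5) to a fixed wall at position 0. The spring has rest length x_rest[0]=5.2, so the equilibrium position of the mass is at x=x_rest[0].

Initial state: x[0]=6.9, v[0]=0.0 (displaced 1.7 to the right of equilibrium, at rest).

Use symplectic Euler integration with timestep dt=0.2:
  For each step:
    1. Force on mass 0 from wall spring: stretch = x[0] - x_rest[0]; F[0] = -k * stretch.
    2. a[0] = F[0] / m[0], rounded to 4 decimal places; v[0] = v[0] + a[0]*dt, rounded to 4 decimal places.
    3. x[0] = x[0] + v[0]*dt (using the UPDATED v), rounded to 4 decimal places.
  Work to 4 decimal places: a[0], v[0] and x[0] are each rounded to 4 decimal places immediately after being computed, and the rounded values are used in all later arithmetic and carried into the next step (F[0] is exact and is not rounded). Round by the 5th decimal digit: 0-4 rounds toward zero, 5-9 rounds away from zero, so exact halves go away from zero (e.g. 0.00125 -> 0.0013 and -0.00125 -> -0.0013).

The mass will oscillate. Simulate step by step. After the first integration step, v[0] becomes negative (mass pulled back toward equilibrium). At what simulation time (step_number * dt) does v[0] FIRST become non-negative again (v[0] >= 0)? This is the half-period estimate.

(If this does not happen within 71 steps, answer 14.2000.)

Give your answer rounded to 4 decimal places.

Step 0: x=[6.9000] v=[0.0000]
Step 1: x=[6.8150] v=[-0.4250]
Step 2: x=[6.6492] v=[-0.8288]
Step 3: x=[6.4110] v=[-1.1911]
Step 4: x=[6.1122] v=[-1.4939]
Step 5: x=[5.7678] v=[-1.7220]
Step 6: x=[5.3950] v=[-1.8640]
Step 7: x=[5.0124] v=[-1.9128]
Step 8: x=[4.6392] v=[-1.8659]
Step 9: x=[4.2941] v=[-1.7257]
Step 10: x=[3.9943] v=[-1.4992]
Step 11: x=[3.7547] v=[-1.1978]
Step 12: x=[3.5874] v=[-0.8365]
Step 13: x=[3.5007] v=[-0.4333]
Step 14: x=[3.4990] v=[-0.0085]
Step 15: x=[3.5824] v=[0.4168]
First v>=0 after going negative at step 15, time=3.0000

Answer: 3.0000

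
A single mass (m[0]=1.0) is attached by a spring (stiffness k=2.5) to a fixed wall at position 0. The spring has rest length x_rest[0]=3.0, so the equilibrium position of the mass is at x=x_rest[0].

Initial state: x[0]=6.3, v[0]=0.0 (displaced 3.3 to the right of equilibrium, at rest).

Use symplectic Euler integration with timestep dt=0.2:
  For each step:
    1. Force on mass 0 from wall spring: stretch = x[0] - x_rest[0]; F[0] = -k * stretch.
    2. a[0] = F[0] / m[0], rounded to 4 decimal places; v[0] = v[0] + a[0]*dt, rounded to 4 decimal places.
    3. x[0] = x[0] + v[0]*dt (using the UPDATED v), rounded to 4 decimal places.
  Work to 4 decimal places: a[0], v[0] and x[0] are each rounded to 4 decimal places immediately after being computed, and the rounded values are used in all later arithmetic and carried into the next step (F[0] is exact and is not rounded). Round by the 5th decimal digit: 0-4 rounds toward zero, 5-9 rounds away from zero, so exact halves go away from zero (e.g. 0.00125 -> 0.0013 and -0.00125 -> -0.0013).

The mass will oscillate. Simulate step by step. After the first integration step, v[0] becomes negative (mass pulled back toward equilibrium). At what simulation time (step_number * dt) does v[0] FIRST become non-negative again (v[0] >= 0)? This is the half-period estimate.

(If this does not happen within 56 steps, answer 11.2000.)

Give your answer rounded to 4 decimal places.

Step 0: x=[6.3000] v=[0.0000]
Step 1: x=[5.9700] v=[-1.6500]
Step 2: x=[5.3430] v=[-3.1350]
Step 3: x=[4.4817] v=[-4.3065]
Step 4: x=[3.4722] v=[-5.0474]
Step 5: x=[2.4155] v=[-5.2835]
Step 6: x=[1.4173] v=[-4.9912]
Step 7: x=[0.5773] v=[-4.1998]
Step 8: x=[-0.0204] v=[-2.9884]
Step 9: x=[-0.3160] v=[-1.4782]
Step 10: x=[-0.2800] v=[0.1798]
First v>=0 after going negative at step 10, time=2.0000

Answer: 2.0000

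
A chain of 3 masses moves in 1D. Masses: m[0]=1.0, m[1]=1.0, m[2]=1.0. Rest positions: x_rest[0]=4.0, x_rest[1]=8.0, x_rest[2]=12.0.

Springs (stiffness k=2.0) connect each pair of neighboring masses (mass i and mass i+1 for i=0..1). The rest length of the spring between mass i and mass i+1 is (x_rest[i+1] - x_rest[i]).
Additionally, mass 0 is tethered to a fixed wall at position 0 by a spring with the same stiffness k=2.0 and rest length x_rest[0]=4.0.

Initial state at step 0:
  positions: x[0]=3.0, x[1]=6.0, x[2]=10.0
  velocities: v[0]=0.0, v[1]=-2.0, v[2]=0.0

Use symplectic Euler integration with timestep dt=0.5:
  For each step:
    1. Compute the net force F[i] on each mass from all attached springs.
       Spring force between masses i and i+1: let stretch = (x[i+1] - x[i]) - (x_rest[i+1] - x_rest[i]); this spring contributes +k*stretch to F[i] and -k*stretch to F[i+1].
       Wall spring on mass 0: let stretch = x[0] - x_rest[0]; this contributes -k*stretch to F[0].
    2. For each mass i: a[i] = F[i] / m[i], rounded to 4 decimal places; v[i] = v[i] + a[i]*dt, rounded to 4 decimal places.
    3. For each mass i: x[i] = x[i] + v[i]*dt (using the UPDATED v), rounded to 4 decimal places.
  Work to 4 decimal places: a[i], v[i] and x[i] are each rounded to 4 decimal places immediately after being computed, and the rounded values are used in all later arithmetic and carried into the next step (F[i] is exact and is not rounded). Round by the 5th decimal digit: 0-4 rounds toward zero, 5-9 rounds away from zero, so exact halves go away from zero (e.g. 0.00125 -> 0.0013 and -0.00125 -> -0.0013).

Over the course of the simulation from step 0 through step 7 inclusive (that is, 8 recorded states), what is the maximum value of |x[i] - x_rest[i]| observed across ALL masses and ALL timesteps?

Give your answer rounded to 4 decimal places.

Answer: 2.5000

Derivation:
Step 0: x=[3.0000 6.0000 10.0000] v=[0.0000 -2.0000 0.0000]
Step 1: x=[3.0000 5.5000 10.0000] v=[0.0000 -1.0000 0.0000]
Step 2: x=[2.7500 6.0000 9.7500] v=[-0.5000 1.0000 -0.5000]
Step 3: x=[2.7500 6.7500 9.6250] v=[0.0000 1.5000 -0.2500]
Step 4: x=[3.3750 6.9375 10.0625] v=[1.2500 0.3750 0.8750]
Step 5: x=[4.0938 6.9063 10.9375] v=[1.4375 -0.0625 1.7500]
Step 6: x=[4.1719 7.4844 11.7969] v=[0.1562 1.1562 1.7188]
Step 7: x=[3.8203 8.5625 12.5001] v=[-0.7032 2.1562 1.4063]
Max displacement = 2.5000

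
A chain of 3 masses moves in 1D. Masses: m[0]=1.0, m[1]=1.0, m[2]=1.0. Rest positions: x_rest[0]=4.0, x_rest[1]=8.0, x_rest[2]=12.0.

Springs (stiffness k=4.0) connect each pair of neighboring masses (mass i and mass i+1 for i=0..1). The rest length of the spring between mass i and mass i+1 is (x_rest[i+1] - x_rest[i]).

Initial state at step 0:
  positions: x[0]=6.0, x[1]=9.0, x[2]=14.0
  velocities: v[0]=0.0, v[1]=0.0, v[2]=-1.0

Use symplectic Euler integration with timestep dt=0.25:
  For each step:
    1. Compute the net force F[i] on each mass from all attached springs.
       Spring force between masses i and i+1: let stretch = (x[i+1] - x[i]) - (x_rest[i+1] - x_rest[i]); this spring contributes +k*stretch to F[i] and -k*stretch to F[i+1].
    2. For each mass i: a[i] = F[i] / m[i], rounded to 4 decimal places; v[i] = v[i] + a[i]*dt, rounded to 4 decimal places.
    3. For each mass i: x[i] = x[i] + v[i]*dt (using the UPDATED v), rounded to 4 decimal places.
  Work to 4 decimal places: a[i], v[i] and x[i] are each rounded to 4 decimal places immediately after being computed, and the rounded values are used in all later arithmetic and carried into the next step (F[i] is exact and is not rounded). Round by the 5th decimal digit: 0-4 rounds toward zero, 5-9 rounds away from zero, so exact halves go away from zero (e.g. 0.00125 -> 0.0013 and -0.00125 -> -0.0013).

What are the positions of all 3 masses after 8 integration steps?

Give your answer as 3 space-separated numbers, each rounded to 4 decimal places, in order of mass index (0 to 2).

Step 0: x=[6.0000 9.0000 14.0000] v=[0.0000 0.0000 -1.0000]
Step 1: x=[5.7500 9.5000 13.5000] v=[-1.0000 2.0000 -2.0000]
Step 2: x=[5.4375 10.0625 13.0000] v=[-1.2500 2.2500 -2.0000]
Step 3: x=[5.2813 10.2031 12.7656] v=[-0.6250 0.5625 -0.9375]
Step 4: x=[5.3555 9.7539 12.8906] v=[0.2968 -1.7968 0.5000]
Step 5: x=[5.5293 8.9893 13.2314] v=[0.6952 -3.0585 1.3633]
Step 6: x=[5.5681 8.4202 13.5117] v=[0.1552 -2.2764 1.1212]
Step 7: x=[5.3199 8.4110 13.5191] v=[-0.9927 -0.0370 0.0297]
Step 8: x=[4.8445 8.9060 13.2495] v=[-1.9016 1.9800 -1.0784]

Answer: 4.8445 8.9060 13.2495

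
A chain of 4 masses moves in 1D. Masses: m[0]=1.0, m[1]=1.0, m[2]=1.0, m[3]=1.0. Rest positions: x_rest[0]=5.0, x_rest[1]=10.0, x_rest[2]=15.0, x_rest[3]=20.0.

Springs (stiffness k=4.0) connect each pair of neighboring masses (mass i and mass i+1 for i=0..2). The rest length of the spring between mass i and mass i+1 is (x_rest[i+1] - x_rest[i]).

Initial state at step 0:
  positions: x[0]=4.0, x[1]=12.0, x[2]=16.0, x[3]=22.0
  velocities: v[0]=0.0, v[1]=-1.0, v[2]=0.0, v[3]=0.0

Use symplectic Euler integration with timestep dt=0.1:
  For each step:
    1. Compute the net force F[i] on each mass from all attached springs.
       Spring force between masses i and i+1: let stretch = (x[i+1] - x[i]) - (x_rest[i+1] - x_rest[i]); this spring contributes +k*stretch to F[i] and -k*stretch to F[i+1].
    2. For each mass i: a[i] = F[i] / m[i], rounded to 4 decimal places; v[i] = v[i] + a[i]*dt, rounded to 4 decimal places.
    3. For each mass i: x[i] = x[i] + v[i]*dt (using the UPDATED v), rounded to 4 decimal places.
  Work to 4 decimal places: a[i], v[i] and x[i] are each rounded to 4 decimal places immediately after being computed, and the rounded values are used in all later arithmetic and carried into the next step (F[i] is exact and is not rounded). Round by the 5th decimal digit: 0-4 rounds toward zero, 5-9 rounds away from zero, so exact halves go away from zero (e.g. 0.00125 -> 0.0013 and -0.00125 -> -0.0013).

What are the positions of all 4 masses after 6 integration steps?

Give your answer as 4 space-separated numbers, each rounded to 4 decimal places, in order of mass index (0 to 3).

Step 0: x=[4.0000 12.0000 16.0000 22.0000] v=[0.0000 -1.0000 0.0000 0.0000]
Step 1: x=[4.1200 11.7400 16.0800 21.9600] v=[1.2000 -2.6000 0.8000 -0.4000]
Step 2: x=[4.3448 11.3488 16.2216 21.8848] v=[2.2480 -3.9120 1.4160 -0.7520]
Step 3: x=[4.6498 10.8724 16.3948 21.7831] v=[3.0496 -4.7645 1.7322 -1.0173]
Step 4: x=[5.0037 10.3679 16.5627 21.6658] v=[3.5386 -5.0446 1.6786 -1.1726]
Step 5: x=[5.3721 9.8967 16.6869 21.5444] v=[3.6843 -4.7124 1.2419 -1.2138]
Step 6: x=[5.7215 9.5161 16.7338 21.4287] v=[3.4941 -3.8062 0.4688 -1.1568]

Answer: 5.7215 9.5161 16.7338 21.4287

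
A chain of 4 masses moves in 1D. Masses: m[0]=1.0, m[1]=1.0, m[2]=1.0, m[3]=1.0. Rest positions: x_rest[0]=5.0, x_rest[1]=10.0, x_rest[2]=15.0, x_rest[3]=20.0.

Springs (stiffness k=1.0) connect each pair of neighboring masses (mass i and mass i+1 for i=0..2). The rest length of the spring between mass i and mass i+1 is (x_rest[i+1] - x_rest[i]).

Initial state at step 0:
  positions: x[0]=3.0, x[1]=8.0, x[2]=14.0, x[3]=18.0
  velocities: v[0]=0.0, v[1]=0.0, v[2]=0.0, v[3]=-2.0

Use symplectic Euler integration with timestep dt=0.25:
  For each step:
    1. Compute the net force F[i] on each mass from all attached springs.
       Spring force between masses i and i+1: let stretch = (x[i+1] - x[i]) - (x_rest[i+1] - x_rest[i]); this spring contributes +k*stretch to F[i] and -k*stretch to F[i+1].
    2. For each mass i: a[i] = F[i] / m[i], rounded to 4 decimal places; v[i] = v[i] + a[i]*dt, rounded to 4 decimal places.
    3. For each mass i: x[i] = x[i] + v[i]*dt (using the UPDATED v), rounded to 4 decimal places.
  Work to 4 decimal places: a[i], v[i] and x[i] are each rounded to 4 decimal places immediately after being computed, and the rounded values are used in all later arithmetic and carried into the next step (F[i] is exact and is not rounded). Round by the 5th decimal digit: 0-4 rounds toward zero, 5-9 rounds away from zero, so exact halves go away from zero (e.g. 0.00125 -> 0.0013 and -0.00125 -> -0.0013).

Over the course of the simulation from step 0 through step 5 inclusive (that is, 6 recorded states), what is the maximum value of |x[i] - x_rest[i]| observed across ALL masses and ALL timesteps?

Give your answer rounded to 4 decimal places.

Answer: 3.3672

Derivation:
Step 0: x=[3.0000 8.0000 14.0000 18.0000] v=[0.0000 0.0000 0.0000 -2.0000]
Step 1: x=[3.0000 8.0625 13.8750 17.5625] v=[0.0000 0.2500 -0.5000 -1.7500]
Step 2: x=[3.0039 8.1719 13.6172 17.2070] v=[0.0156 0.4375 -1.0313 -1.4219]
Step 3: x=[3.0183 8.2986 13.2434 16.9397] v=[0.0576 0.5068 -1.4952 -1.0694]
Step 4: x=[3.0502 8.4043 12.7916 16.7538] v=[0.1277 0.4229 -1.8073 -0.7435]
Step 5: x=[3.1043 8.4496 12.3132 16.6328] v=[0.2162 0.1812 -1.9136 -0.4841]
Max displacement = 3.3672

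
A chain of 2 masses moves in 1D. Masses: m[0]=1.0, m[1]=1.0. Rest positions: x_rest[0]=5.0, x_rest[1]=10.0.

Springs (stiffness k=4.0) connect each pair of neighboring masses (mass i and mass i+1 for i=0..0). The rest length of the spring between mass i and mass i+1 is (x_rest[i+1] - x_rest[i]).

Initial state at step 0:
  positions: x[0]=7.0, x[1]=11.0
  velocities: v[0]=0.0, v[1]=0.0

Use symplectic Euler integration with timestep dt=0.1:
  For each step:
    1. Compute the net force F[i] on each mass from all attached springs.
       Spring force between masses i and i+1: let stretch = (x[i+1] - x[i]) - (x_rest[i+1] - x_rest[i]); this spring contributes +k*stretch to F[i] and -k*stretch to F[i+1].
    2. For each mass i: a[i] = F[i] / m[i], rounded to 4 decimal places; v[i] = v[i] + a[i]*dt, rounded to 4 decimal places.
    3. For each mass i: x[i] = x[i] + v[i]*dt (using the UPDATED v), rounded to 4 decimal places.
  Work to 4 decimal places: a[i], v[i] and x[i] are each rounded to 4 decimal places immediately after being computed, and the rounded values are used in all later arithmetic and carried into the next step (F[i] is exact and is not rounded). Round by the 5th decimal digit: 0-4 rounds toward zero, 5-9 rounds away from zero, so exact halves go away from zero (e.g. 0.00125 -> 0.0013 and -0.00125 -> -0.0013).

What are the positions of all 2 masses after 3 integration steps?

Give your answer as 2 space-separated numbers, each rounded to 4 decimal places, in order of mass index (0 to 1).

Answer: 6.7757 11.2243

Derivation:
Step 0: x=[7.0000 11.0000] v=[0.0000 0.0000]
Step 1: x=[6.9600 11.0400] v=[-0.4000 0.4000]
Step 2: x=[6.8832 11.1168] v=[-0.7680 0.7680]
Step 3: x=[6.7757 11.2243] v=[-1.0746 1.0746]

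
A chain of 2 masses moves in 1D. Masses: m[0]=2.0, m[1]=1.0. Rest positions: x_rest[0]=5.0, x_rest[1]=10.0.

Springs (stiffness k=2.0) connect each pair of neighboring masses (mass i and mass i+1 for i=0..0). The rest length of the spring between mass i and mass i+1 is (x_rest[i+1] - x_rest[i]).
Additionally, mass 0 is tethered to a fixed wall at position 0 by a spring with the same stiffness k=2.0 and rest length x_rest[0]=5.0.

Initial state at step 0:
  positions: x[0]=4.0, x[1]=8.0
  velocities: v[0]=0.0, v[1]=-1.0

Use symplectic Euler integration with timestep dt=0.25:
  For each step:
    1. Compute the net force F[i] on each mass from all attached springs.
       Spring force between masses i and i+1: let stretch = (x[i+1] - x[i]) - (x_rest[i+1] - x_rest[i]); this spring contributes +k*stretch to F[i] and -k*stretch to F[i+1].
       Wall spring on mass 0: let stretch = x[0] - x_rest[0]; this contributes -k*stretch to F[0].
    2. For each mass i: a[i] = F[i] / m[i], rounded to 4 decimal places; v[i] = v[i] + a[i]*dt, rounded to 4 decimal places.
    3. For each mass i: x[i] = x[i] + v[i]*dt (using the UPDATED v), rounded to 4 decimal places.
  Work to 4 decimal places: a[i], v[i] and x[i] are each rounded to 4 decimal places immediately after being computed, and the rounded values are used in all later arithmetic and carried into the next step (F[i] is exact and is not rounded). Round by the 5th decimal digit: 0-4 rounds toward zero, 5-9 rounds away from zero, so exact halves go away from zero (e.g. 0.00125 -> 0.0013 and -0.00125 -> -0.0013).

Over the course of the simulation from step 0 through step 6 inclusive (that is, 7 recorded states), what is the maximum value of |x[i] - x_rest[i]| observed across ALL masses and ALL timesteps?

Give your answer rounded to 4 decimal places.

Step 0: x=[4.0000 8.0000] v=[0.0000 -1.0000]
Step 1: x=[4.0000 7.8750] v=[0.0000 -0.5000]
Step 2: x=[3.9922 7.8906] v=[-0.0313 0.0625]
Step 3: x=[3.9785 8.0439] v=[-0.0548 0.6133]
Step 4: x=[3.9702 8.3141] v=[-0.0331 1.0806]
Step 5: x=[3.9853 8.6663] v=[0.0603 1.4087]
Step 6: x=[4.0439 9.0584] v=[0.2342 1.5682]
Max displacement = 2.1250

Answer: 2.1250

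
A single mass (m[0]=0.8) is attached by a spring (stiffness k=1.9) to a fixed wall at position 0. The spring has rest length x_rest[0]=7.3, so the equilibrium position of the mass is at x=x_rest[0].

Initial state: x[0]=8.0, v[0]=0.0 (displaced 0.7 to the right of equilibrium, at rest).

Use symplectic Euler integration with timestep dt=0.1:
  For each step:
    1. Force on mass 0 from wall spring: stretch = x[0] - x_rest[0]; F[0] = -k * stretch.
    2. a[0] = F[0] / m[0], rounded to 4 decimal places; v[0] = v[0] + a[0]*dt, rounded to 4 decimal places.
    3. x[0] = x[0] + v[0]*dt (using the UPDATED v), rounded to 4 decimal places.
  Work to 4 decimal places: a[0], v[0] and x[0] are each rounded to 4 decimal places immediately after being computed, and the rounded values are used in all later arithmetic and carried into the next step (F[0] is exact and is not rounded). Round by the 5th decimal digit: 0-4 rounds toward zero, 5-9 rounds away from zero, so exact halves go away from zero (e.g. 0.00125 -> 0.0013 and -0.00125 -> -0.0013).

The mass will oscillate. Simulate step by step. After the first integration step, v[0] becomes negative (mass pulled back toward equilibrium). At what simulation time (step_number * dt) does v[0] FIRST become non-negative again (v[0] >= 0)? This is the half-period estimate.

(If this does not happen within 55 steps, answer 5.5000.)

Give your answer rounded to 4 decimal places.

Answer: 2.1000

Derivation:
Step 0: x=[8.0000] v=[0.0000]
Step 1: x=[7.9834] v=[-0.1663]
Step 2: x=[7.9505] v=[-0.3286]
Step 3: x=[7.9022] v=[-0.4831]
Step 4: x=[7.8396] v=[-0.6261]
Step 5: x=[7.7642] v=[-0.7543]
Step 6: x=[7.6777] v=[-0.8646]
Step 7: x=[7.5823] v=[-0.9543]
Step 8: x=[7.4802] v=[-1.0214]
Step 9: x=[7.3738] v=[-1.0642]
Step 10: x=[7.2656] v=[-1.0817]
Step 11: x=[7.1583] v=[-1.0735]
Step 12: x=[7.0543] v=[-1.0399]
Step 13: x=[6.9561] v=[-0.9816]
Step 14: x=[6.8661] v=[-0.8999]
Step 15: x=[6.7864] v=[-0.7969]
Step 16: x=[6.7189] v=[-0.6749]
Step 17: x=[6.6652] v=[-0.5369]
Step 18: x=[6.6266] v=[-0.3861]
Step 19: x=[6.6040] v=[-0.2262]
Step 20: x=[6.5979] v=[-0.0609]
Step 21: x=[6.6085] v=[0.1059]
First v>=0 after going negative at step 21, time=2.1000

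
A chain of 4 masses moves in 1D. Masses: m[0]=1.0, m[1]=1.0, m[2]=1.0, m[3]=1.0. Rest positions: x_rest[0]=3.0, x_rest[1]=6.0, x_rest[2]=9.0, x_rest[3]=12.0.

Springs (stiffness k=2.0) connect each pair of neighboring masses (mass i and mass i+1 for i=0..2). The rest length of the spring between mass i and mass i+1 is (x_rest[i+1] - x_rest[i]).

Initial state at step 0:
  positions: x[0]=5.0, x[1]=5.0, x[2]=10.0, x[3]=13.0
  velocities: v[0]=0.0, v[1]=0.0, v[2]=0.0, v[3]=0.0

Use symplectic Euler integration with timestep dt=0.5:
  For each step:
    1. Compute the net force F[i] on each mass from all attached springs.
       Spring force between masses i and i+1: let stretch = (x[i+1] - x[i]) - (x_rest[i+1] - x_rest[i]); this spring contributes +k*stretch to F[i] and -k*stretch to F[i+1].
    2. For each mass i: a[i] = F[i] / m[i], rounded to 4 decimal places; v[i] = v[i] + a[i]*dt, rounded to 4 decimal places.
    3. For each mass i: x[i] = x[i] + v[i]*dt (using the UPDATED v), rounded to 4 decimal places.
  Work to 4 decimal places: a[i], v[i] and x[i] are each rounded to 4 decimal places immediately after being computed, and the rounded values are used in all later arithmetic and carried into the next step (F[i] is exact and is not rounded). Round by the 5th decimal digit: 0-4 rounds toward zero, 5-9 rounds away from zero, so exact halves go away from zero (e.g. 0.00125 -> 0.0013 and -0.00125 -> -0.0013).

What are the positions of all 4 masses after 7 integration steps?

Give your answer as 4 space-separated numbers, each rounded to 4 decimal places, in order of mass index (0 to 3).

Step 0: x=[5.0000 5.0000 10.0000 13.0000] v=[0.0000 0.0000 0.0000 0.0000]
Step 1: x=[3.5000 7.5000 9.0000 13.0000] v=[-3.0000 5.0000 -2.0000 0.0000]
Step 2: x=[2.5000 8.7500 9.2500 12.5000] v=[-2.0000 2.5000 0.5000 -1.0000]
Step 3: x=[3.1250 7.1250 10.8750 11.8750] v=[1.2500 -3.2500 3.2500 -1.2500]
Step 4: x=[4.2500 5.3750 11.1250 12.2500] v=[2.2500 -3.5000 0.5000 0.7500]
Step 5: x=[4.4375 5.9375 9.0625 13.5625] v=[0.3750 1.1250 -4.1250 2.6250]
Step 6: x=[3.8750 7.3125 7.6875 14.1250] v=[-1.1250 2.7500 -2.7500 1.1250]
Step 7: x=[3.5313 7.1563 9.3438 12.9688] v=[-0.6875 -0.3125 3.3125 -2.3125]

Answer: 3.5313 7.1563 9.3438 12.9688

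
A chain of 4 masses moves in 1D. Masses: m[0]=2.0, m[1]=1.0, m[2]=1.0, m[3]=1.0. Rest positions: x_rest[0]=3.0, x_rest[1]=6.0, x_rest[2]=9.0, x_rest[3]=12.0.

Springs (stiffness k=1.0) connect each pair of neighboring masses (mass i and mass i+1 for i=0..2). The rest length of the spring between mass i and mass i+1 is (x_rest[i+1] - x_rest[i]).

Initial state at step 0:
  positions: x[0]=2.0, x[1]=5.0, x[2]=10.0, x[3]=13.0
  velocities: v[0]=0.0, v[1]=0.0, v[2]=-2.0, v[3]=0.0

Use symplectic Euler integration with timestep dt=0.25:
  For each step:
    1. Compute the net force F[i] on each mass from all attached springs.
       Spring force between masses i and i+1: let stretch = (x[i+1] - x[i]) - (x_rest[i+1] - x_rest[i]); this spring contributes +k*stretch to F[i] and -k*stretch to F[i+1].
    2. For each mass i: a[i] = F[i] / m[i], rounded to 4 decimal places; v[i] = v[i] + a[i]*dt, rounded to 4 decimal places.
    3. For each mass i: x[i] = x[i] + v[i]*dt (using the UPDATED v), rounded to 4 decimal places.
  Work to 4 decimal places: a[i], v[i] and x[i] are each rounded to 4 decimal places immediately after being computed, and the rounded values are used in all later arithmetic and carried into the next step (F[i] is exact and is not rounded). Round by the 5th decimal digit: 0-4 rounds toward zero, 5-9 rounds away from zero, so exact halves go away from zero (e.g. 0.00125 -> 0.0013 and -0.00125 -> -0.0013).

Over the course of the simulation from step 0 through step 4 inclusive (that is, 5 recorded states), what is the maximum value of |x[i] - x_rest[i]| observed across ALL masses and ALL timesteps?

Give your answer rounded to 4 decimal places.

Step 0: x=[2.0000 5.0000 10.0000 13.0000] v=[0.0000 0.0000 -2.0000 0.0000]
Step 1: x=[2.0000 5.1250 9.3750 13.0000] v=[0.0000 0.5000 -2.5000 0.0000]
Step 2: x=[2.0039 5.3203 8.7109 12.9609] v=[0.0156 0.7813 -2.6563 -0.1563]
Step 3: x=[2.0177 5.5203 8.1005 12.8437] v=[0.0552 0.7999 -2.4415 -0.4688]
Step 4: x=[2.0472 5.6626 7.6253 12.6176] v=[0.1180 0.5693 -1.9008 -0.9046]
Max displacement = 1.3747

Answer: 1.3747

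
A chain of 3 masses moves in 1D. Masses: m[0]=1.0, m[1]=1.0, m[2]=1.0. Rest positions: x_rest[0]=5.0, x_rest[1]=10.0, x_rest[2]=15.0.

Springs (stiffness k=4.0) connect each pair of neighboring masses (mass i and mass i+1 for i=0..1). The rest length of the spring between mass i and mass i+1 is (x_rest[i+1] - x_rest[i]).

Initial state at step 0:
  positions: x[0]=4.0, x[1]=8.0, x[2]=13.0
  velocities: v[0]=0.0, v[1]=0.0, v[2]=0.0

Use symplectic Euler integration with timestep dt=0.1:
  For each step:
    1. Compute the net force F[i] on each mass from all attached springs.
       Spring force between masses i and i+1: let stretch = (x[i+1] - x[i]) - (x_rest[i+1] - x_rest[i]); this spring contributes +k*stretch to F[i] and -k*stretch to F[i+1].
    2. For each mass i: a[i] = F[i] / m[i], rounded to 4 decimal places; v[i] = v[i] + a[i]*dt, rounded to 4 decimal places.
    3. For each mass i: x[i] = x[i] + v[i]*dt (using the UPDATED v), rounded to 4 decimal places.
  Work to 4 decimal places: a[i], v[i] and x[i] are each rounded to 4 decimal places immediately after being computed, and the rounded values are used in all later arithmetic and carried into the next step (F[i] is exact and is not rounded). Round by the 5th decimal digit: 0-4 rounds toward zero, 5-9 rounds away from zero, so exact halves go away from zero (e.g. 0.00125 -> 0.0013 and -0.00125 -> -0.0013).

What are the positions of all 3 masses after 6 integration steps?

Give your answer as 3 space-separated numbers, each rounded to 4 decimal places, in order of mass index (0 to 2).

Answer: 3.3587 8.5494 13.0919

Derivation:
Step 0: x=[4.0000 8.0000 13.0000] v=[0.0000 0.0000 0.0000]
Step 1: x=[3.9600 8.0400 13.0000] v=[-0.4000 0.4000 0.0000]
Step 2: x=[3.8832 8.1152 13.0016] v=[-0.7680 0.7520 0.0160]
Step 3: x=[3.7757 8.2166 13.0077] v=[-1.0752 1.0138 0.0614]
Step 4: x=[3.6458 8.3320 13.0222] v=[-1.2988 1.1539 0.1450]
Step 5: x=[3.5034 8.4476 13.0491] v=[-1.4243 1.1555 0.2689]
Step 6: x=[3.3587 8.5494 13.0919] v=[-1.4466 1.0184 0.4283]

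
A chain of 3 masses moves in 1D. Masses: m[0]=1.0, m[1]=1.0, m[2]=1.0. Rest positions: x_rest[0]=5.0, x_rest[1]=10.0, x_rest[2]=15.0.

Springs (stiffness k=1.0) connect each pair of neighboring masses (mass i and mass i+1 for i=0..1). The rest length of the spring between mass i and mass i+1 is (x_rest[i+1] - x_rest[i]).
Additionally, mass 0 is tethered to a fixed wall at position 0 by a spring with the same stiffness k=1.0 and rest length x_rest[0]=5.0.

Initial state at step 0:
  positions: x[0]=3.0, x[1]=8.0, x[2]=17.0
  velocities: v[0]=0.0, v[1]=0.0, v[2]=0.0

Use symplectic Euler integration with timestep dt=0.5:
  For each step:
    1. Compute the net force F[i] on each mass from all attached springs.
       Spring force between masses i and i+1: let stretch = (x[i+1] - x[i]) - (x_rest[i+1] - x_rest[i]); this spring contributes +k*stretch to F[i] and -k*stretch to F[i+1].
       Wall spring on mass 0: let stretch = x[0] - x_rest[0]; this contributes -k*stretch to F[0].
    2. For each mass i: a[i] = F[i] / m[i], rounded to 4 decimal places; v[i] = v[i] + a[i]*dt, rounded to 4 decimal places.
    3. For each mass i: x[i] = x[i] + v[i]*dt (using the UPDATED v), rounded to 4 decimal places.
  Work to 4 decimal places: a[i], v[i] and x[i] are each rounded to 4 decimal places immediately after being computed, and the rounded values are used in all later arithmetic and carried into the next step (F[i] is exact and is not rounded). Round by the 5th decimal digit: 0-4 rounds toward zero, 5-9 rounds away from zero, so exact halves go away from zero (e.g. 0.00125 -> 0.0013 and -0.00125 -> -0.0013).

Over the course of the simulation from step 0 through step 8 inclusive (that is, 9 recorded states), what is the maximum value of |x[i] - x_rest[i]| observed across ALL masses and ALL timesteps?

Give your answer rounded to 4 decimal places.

Step 0: x=[3.0000 8.0000 17.0000] v=[0.0000 0.0000 0.0000]
Step 1: x=[3.5000 9.0000 16.0000] v=[1.0000 2.0000 -2.0000]
Step 2: x=[4.5000 10.3750 14.5000] v=[2.0000 2.7500 -3.0000]
Step 3: x=[5.8438 11.3125 13.2188] v=[2.6875 1.8750 -2.5625]
Step 4: x=[7.0938 11.3594 12.7110] v=[2.5000 0.0938 -1.0157]
Step 5: x=[7.6368 10.6778 13.1153] v=[1.0859 -1.3632 0.8085]
Step 6: x=[7.0308 9.8453 14.1602] v=[-1.2120 -1.6650 2.0898]
Step 7: x=[5.3707 9.3879 15.3764] v=[-3.3202 -0.9148 2.4324]
Step 8: x=[3.3722 9.4234 16.3455] v=[-3.9970 0.0709 1.9382]
Max displacement = 2.6368

Answer: 2.6368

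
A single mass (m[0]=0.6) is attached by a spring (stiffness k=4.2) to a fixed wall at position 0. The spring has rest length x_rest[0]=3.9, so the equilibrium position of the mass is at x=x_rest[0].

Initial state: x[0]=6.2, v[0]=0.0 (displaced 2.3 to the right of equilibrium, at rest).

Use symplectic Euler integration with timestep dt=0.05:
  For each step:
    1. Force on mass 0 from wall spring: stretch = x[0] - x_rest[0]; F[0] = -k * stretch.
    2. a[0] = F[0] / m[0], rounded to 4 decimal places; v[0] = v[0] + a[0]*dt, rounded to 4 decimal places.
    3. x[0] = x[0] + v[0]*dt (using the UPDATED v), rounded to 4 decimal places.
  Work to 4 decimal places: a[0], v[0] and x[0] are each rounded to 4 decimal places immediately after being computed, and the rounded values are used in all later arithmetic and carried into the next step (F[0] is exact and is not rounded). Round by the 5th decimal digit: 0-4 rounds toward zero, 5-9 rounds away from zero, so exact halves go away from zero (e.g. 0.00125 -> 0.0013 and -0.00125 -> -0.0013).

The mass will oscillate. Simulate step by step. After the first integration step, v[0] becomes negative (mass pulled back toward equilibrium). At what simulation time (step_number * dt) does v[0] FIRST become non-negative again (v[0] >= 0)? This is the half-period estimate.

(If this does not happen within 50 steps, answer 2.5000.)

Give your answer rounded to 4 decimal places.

Step 0: x=[6.2000] v=[0.0000]
Step 1: x=[6.1598] v=[-0.8050]
Step 2: x=[6.0800] v=[-1.5959]
Step 3: x=[5.9621] v=[-2.3589]
Step 4: x=[5.8081] v=[-3.0806]
Step 5: x=[5.6207] v=[-3.7484]
Step 6: x=[5.4032] v=[-4.3506]
Step 7: x=[5.1594] v=[-4.8767]
Step 8: x=[4.8935] v=[-5.3175]
Step 9: x=[4.6102] v=[-5.6652]
Step 10: x=[4.3145] v=[-5.9138]
Step 11: x=[4.0116] v=[-6.0589]
Step 12: x=[3.7067] v=[-6.0980]
Step 13: x=[3.4052] v=[-6.0303]
Step 14: x=[3.1123] v=[-5.8571]
Step 15: x=[2.8332] v=[-5.5814]
Step 16: x=[2.5728] v=[-5.2080]
Step 17: x=[2.3356] v=[-4.7435]
Step 18: x=[2.1258] v=[-4.1960]
Step 19: x=[1.9471] v=[-3.5750]
Step 20: x=[1.8025] v=[-2.8915]
Step 21: x=[1.6946] v=[-2.1574]
Step 22: x=[1.6253] v=[-1.3855]
Step 23: x=[1.5958] v=[-0.5894]
Step 24: x=[1.6067] v=[0.2171]
First v>=0 after going negative at step 24, time=1.2000

Answer: 1.2000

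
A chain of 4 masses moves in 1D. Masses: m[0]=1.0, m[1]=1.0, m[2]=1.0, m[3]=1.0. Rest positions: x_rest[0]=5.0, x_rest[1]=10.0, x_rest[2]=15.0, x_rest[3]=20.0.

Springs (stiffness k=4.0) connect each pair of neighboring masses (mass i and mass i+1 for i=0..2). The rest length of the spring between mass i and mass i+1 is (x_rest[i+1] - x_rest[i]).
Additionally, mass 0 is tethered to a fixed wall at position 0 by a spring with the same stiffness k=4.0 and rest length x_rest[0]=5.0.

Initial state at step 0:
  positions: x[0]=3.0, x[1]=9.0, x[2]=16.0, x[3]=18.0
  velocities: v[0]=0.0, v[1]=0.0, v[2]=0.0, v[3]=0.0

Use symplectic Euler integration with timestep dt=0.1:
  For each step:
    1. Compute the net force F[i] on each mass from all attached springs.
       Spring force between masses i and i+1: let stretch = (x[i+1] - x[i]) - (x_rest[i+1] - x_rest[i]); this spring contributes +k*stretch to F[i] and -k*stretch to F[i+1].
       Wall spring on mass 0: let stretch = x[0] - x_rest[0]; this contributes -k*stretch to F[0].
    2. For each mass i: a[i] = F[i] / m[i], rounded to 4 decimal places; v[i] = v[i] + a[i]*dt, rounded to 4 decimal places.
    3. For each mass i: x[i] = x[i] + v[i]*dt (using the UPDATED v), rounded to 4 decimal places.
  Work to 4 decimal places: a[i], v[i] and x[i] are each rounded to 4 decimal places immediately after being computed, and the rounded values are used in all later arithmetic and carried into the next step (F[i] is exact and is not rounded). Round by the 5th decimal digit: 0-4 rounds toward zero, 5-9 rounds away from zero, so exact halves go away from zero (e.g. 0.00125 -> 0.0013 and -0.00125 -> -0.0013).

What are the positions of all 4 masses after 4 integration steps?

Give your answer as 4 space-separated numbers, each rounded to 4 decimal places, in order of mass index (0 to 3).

Step 0: x=[3.0000 9.0000 16.0000 18.0000] v=[0.0000 0.0000 0.0000 0.0000]
Step 1: x=[3.1200 9.0400 15.8000 18.1200] v=[1.2000 0.4000 -2.0000 1.2000]
Step 2: x=[3.3520 9.1136 15.4224 18.3472] v=[2.3200 0.7360 -3.7760 2.2720]
Step 3: x=[3.6804 9.2091 14.9094 18.6574] v=[3.2838 0.9549 -5.1296 3.1021]
Step 4: x=[4.0827 9.3115 14.3184 19.0177] v=[4.0231 1.0235 -5.9105 3.6029]

Answer: 4.0827 9.3115 14.3184 19.0177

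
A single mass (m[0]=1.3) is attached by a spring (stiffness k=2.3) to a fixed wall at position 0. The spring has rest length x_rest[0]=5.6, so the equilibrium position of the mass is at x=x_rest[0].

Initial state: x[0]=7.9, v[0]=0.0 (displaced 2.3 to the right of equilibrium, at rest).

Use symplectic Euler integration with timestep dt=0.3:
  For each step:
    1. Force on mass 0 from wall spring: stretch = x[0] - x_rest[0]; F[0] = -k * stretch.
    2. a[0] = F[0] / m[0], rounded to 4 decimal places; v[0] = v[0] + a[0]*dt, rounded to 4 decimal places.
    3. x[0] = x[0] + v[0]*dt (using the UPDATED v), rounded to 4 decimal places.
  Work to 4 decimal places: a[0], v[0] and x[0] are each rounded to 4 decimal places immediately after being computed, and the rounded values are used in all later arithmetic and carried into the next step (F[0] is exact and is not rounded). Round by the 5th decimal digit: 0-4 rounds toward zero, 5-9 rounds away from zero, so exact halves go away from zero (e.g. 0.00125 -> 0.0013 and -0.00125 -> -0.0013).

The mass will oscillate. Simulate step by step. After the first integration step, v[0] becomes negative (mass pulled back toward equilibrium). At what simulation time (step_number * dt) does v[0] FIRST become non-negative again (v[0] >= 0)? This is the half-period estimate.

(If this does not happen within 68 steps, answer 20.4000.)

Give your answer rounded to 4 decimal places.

Step 0: x=[7.9000] v=[0.0000]
Step 1: x=[7.5338] v=[-1.2208]
Step 2: x=[6.8596] v=[-2.2472]
Step 3: x=[5.9849] v=[-2.9158]
Step 4: x=[5.0489] v=[-3.1201]
Step 5: x=[4.2006] v=[-2.8276]
Step 6: x=[3.5752] v=[-2.0848]
Step 7: x=[3.2722] v=[-1.0101]
Step 8: x=[3.3398] v=[0.2254]
First v>=0 after going negative at step 8, time=2.4000

Answer: 2.4000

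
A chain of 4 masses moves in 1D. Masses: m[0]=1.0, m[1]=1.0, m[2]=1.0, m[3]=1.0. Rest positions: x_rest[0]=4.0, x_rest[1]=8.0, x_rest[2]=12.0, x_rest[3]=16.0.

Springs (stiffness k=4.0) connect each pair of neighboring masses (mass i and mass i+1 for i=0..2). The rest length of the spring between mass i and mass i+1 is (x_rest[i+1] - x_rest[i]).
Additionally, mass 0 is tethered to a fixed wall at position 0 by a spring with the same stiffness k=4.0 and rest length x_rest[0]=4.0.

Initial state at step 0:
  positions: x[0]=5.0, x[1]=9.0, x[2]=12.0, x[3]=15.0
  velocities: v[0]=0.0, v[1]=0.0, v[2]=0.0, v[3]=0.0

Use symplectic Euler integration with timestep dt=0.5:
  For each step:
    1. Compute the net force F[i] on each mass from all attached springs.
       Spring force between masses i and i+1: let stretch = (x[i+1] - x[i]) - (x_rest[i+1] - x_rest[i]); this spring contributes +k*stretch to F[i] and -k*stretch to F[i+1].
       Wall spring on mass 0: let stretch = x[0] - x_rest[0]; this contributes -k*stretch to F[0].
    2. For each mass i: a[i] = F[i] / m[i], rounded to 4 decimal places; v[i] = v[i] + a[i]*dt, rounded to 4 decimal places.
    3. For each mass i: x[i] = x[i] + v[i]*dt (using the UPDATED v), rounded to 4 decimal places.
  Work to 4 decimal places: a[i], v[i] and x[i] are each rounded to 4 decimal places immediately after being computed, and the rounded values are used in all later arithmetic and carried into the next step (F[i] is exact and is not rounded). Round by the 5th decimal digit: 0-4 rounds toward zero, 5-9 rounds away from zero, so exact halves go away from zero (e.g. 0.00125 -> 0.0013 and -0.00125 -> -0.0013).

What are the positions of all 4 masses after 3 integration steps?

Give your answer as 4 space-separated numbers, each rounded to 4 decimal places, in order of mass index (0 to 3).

Step 0: x=[5.0000 9.0000 12.0000 15.0000] v=[0.0000 0.0000 0.0000 0.0000]
Step 1: x=[4.0000 8.0000 12.0000 16.0000] v=[-2.0000 -2.0000 0.0000 2.0000]
Step 2: x=[3.0000 7.0000 12.0000 17.0000] v=[-2.0000 -2.0000 0.0000 2.0000]
Step 3: x=[3.0000 7.0000 12.0000 17.0000] v=[0.0000 0.0000 0.0000 0.0000]

Answer: 3.0000 7.0000 12.0000 17.0000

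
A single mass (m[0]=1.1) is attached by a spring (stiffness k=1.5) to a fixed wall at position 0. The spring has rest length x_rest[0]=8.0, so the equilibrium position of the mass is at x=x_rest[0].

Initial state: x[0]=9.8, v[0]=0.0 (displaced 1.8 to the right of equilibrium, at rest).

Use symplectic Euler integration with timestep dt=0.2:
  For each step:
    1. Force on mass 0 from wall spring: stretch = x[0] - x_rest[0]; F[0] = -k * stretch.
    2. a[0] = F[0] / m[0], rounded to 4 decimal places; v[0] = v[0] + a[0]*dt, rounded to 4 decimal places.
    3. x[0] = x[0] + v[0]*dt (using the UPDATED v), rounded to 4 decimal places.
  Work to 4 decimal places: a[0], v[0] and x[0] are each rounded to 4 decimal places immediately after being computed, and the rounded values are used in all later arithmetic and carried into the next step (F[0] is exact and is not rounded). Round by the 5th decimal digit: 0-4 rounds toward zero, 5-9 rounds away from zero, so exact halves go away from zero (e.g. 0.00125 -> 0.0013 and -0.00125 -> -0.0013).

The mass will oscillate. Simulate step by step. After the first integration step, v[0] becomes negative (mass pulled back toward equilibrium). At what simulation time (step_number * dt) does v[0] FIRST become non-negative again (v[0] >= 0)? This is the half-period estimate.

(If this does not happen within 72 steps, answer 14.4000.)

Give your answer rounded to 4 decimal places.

Answer: 2.8000

Derivation:
Step 0: x=[9.8000] v=[0.0000]
Step 1: x=[9.7018] v=[-0.4909]
Step 2: x=[9.5108] v=[-0.9550]
Step 3: x=[9.2374] v=[-1.3670]
Step 4: x=[8.8965] v=[-1.7045]
Step 5: x=[8.5067] v=[-1.9490]
Step 6: x=[8.0893] v=[-2.0872]
Step 7: x=[7.6670] v=[-2.1116]
Step 8: x=[7.2628] v=[-2.0208]
Step 9: x=[6.8989] v=[-1.8197]
Step 10: x=[6.5950] v=[-1.5194]
Step 11: x=[6.3678] v=[-1.1362]
Step 12: x=[6.2296] v=[-0.6911]
Step 13: x=[6.1879] v=[-0.2083]
Step 14: x=[6.2451] v=[0.2859]
First v>=0 after going negative at step 14, time=2.8000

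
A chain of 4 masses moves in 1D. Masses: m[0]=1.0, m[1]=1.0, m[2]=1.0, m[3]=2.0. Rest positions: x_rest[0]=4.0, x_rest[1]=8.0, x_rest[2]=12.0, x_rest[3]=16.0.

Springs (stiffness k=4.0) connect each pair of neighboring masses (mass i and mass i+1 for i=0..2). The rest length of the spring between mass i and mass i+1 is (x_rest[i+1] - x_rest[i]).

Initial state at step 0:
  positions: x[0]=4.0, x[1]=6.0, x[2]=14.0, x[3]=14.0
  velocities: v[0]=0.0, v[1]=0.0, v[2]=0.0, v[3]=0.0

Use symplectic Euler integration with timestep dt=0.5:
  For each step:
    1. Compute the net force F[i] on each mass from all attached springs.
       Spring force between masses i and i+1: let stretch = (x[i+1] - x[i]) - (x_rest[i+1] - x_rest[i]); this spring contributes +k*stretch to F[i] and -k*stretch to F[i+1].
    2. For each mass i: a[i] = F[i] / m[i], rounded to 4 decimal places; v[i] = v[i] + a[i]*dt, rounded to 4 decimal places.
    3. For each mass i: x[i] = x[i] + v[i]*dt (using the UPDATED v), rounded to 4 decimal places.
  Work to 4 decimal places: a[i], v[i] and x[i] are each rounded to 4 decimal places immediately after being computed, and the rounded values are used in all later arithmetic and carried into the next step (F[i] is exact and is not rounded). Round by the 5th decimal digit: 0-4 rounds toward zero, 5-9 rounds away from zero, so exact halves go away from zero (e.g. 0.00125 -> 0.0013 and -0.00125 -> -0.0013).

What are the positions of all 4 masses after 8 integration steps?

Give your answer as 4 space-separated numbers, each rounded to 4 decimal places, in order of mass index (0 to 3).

Step 0: x=[4.0000 6.0000 14.0000 14.0000] v=[0.0000 0.0000 0.0000 0.0000]
Step 1: x=[2.0000 12.0000 6.0000 16.0000] v=[-4.0000 12.0000 -16.0000 4.0000]
Step 2: x=[6.0000 2.0000 14.0000 15.0000] v=[8.0000 -20.0000 16.0000 -2.0000]
Step 3: x=[2.0000 8.0000 11.0000 15.5000] v=[-8.0000 12.0000 -6.0000 1.0000]
Step 4: x=[0.0000 11.0000 9.5000 15.7500] v=[-4.0000 6.0000 -3.0000 0.5000]
Step 5: x=[5.0000 1.5000 15.7500 14.8750] v=[10.0000 -19.0000 12.5000 -1.7500]
Step 6: x=[2.5000 9.7500 6.8750 16.4375] v=[-5.0000 16.5000 -17.7500 3.1250]
Step 7: x=[3.2500 7.8750 10.4375 15.2188] v=[1.5000 -3.7500 7.1250 -2.4375]
Step 8: x=[4.6250 3.9375 16.2188 13.6094] v=[2.7500 -7.8750 11.5626 -3.2188]

Answer: 4.6250 3.9375 16.2188 13.6094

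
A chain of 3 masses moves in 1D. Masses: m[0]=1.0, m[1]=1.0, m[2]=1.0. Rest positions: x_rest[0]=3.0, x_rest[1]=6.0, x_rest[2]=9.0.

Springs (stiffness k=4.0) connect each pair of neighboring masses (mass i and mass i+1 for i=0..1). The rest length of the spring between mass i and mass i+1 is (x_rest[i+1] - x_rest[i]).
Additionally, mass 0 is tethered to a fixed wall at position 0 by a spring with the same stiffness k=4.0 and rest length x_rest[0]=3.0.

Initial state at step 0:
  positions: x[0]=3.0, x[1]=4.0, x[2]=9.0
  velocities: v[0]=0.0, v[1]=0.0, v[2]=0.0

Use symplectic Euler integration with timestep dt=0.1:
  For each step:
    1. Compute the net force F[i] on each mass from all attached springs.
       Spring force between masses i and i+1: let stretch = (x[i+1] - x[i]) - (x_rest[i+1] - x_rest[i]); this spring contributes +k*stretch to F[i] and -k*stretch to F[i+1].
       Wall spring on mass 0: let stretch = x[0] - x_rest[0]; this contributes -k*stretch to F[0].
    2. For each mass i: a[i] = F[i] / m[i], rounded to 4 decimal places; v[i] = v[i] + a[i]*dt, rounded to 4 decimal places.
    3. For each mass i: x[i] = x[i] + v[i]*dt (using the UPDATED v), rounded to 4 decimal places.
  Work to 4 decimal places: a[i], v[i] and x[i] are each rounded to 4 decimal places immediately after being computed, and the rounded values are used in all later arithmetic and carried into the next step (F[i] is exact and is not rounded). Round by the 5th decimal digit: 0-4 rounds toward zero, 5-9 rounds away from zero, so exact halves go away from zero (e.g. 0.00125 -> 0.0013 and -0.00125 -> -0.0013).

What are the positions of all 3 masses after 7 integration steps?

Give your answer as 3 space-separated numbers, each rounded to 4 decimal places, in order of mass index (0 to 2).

Step 0: x=[3.0000 4.0000 9.0000] v=[0.0000 0.0000 0.0000]
Step 1: x=[2.9200 4.1600 8.9200] v=[-0.8000 1.6000 -0.8000]
Step 2: x=[2.7728 4.4608 8.7696] v=[-1.4720 3.0080 -1.5040]
Step 3: x=[2.5822 4.8664 8.5669] v=[-1.9059 4.0563 -2.0275]
Step 4: x=[2.3797 5.3287 8.3361] v=[-2.0251 4.6228 -2.3077]
Step 5: x=[2.2000 5.7933 8.1050] v=[-1.7974 4.6462 -2.3107]
Step 6: x=[2.0760 6.2067 7.9015] v=[-1.2401 4.1336 -2.0354]
Step 7: x=[2.0342 6.5226 7.7502] v=[-0.4182 3.1592 -1.5133]

Answer: 2.0342 6.5226 7.7502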